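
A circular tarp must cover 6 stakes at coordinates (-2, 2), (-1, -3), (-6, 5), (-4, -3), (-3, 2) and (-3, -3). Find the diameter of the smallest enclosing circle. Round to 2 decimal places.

9.43

A smallest enclosing disk is always determined by at most three of the input points on its boundary.
The farthest pair is (-1, -3)–(-6, 5) with squared distance 89. The circle on this segment as diameter has centre (-3.5, 1) and r² = 89/4 = 22.25.
Check (-2, 2): distance² to centre = 3.25 ≤ 22.25, so it lies inside.
All remaining points lie in this disk, and no smaller disk contains both endpoints, so this is the minimum enclosing circle.
Diameter = 2r = 2√(22.25) ≈ 9.43.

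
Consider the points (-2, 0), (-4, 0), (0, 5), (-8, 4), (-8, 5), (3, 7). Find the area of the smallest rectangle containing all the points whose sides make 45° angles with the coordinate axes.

In coordinates u = x + y, v = x − y the rectangle is axis-aligned; the map (x,y)→(u,v) scales areas by 2.
u-values: -2, -4, 5, -4, -3, 10; range = 10 − (-4) = 14.
v-values: -2, -4, -5, -12, -13, -4; range = -2 − (-13) = 11.
Area = (14 × 11) / 2 = 77.

77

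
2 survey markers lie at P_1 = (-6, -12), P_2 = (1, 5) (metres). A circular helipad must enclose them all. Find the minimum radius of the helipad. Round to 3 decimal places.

The smallest circle enclosing two points has them as diameter endpoints.
Centre = midpoint = (-2.5, -3.5); r² = |P_1P_2|²/4 = 338/4 = 84.5.
r = √(84.5) ≈ 9.192.

9.192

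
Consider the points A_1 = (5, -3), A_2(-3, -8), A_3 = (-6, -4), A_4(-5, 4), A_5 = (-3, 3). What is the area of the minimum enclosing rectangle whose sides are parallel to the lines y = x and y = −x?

110.5

In coordinates u = x + y, v = x − y the rectangle is axis-aligned; the map (x,y)→(u,v) scales areas by 2.
u-values: 2, -11, -10, -1, 0; range = 2 − (-11) = 13.
v-values: 8, 5, -2, -9, -6; range = 8 − (-9) = 17.
Area = (13 × 17) / 2 = 110.5.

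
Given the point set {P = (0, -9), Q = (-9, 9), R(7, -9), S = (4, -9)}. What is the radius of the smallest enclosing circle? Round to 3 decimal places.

The minimum enclosing circle of a finite set is fixed by two of the points (as a diameter) or three (as a circumcircle).
The farthest pair is Q–R with squared distance 580. The circle on this segment as diameter has centre (-1, 0) and r² = 580/4 = 145.
Check P: distance² to centre = 82 ≤ 145, so it lies inside.
All remaining points lie in this disk, and no smaller disk contains both endpoints, so this is the minimum enclosing circle.
r = √145 ≈ 12.042.

12.042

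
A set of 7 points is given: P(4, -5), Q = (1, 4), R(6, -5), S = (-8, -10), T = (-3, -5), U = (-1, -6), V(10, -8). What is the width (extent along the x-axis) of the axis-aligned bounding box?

18

max x = 10, min x = -8, so width = 18.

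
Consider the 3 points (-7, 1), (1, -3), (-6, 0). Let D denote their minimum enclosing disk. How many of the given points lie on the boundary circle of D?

Call the three points A, B, C in the order given.
Side lengths²: AB² = 80, AC² = 2, BC² = 58.
Since AB² = 80 ≥ 58 + 2 = 60, the angle opposite AB is not acute, so the smallest enclosing circle has AB as diameter.
Centre = midpoint of AB = (-3, -1), r² = 80/4 = 20.
The points at distance exactly r from the centre are (-7, 1), (1, -3) — 2 points.

2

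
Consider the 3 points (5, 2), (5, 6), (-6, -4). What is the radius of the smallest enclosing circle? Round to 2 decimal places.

Call the three points A, B, C in the order given.
Side lengths²: AB² = 16, AC² = 157, BC² = 221.
Since BC² = 221 ≥ 157 + 16 = 173, the angle opposite BC is not acute, so the smallest enclosing circle has BC as diameter.
Centre = midpoint of BC = (-0.5, 1), r² = 221/4 = 55.25.
r = √(55.25) ≈ 7.43.

7.43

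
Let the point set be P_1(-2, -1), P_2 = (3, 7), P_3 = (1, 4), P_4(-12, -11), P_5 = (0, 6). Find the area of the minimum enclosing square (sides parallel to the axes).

324

The bounding box has width 15 and height 18.
An axis-aligned square enclosing the set must have side ≥ max(width, height).
So the minimum side is max(15, 18) = 18.
Area = 18² = 324.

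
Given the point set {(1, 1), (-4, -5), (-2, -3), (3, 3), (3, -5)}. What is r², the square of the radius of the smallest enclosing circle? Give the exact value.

A smallest enclosing disk is always determined by at most three of the input points on its boundary.
The farthest pair is (-4, -5)–(3, 3) with squared distance 113. The circle on this segment as diameter has centre (-0.5, -1) and r² = 113/4 = 28.25.
Check (1, 1): distance² to centre = 6.25 ≤ 28.25, so it lies inside.
All remaining points lie in this disk, and no smaller disk contains both endpoints, so this is the minimum enclosing circle.

28.25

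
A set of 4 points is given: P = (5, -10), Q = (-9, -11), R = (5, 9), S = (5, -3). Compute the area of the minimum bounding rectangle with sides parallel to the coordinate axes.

280

x ranges over [-9, 5], width 14.
y ranges over [-11, 9], height 20.
Area = 14 × 20 = 280.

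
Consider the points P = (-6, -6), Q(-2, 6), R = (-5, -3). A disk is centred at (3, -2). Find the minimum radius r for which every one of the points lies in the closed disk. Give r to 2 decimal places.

The required radius is the distance from (3, -2) to the farthest point.
Squared distances: 97, 89, 65.
Maximum is 97, attained at P.
r = √97 ≈ 9.85.

9.85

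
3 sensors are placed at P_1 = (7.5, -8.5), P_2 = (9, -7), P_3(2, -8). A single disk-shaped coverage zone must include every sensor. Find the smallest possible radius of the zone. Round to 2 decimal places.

Side lengths²: P_1P_2² = 4.5, P_1P_3² = 30.5, P_2P_3² = 50.
Since P_2P_3² = 50 ≥ 30.5 + 4.5 = 35, the angle opposite P_2P_3 is not acute, so the smallest enclosing circle has P_2P_3 as diameter.
Centre = midpoint of P_2P_3 = (5.5, -7.5), r² = 50/4 = 12.5.
r = √(12.5) ≈ 3.54.

3.54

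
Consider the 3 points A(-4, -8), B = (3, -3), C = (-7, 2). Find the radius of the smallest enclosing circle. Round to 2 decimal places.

Side lengths²: AB² = 74, AC² = 109, BC² = 125.
Since BC² = 125 < 109 + 74 = 183, the triangle is acute, so the smallest enclosing circle is the circumcircle.
Circumcentre = (-97/34, -75/34), r² = 20165/578.
r = √(20165/578) ≈ 5.91.

5.91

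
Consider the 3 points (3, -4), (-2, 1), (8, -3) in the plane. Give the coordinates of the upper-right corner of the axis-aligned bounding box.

x-range [-2, 8], y-range [-4, 1].
The upper-right corner is (8, 1).

(8, 1)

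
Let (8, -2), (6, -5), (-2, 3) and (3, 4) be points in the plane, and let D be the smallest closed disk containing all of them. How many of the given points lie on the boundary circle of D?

3

By Welzl's lemma the MEC is supported by two points (diametrically opposite) or three points (on a circumcircle).
The minimum enclosing circle is determined by three boundary points: (8, -2), (6, -5), (-2, 3).
Their circumcentre is (2.5, -0.5) with r² = 32.5.
The farthest remaining point (3, 4) is at distance² 20.5 ≤ 32.5.
The points at distance exactly r from the centre are (8, -2), (6, -5), (-2, 3) — 3 points.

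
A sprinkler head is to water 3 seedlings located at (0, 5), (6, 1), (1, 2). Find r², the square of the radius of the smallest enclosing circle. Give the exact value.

13

Call the three points A, B, C in the order given.
Side lengths²: AB² = 52, AC² = 10, BC² = 26.
Since AB² = 52 ≥ 26 + 10 = 36, the angle opposite AB is not acute, so the smallest enclosing circle has AB as diameter.
Centre = midpoint of AB = (3, 3), r² = 52/4 = 13.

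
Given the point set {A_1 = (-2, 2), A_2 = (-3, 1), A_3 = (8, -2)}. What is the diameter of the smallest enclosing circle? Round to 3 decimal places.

11.402

Side lengths²: A_1A_2² = 2, A_1A_3² = 116, A_2A_3² = 130.
Since A_2A_3² = 130 ≥ 116 + 2 = 118, the angle opposite A_2A_3 is not acute, so the smallest enclosing circle has A_2A_3 as diameter.
Centre = midpoint of A_2A_3 = (2.5, -0.5), r² = 130/4 = 32.5.
Diameter = 2r = 2√(32.5) ≈ 11.402.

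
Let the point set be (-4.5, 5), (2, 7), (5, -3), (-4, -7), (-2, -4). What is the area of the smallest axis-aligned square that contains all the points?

196

The bounding box has width 9.5 and height 14.
An axis-aligned square enclosing the set must have side ≥ max(width, height).
So the minimum side is max(9.5, 14) = 14.
Area = 14² = 196.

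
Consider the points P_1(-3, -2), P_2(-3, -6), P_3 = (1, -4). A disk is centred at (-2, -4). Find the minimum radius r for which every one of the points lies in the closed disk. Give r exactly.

3

The required radius is the distance from (-2, -4) to the farthest point.
Squared distances: 5, 5, 9.
Maximum is 9, attained at P_3.
r = √9 = 3.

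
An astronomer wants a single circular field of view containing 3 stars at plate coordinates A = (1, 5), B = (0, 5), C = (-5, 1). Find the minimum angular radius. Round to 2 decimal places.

Side lengths²: AB² = 1, AC² = 52, BC² = 41.
Since AC² = 52 ≥ 41 + 1 = 42, the angle opposite AC is not acute, so the smallest enclosing circle has AC as diameter.
Centre = midpoint of AC = (-2, 3), r² = 52/4 = 13.
r = √13 ≈ 3.61.

3.61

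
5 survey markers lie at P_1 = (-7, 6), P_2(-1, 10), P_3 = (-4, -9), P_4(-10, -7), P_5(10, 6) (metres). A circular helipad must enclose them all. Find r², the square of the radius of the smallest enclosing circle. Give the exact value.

142.25

By Welzl's lemma the MEC is supported by two points (diametrically opposite) or three points (on a circumcircle).
The farthest pair is P_4–P_5 with squared distance 569. The circle on this segment as diameter has centre (0, -0.5) and r² = 569/4 = 142.25.
Check P_1: distance² to centre = 91.25 ≤ 142.25, so it lies inside.
All remaining points lie in this disk, and no smaller disk contains both endpoints, so this is the minimum enclosing circle.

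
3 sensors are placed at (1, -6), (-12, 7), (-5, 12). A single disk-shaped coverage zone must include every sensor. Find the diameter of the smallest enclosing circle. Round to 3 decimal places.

Call the three points A, B, C in the order given.
Side lengths²: AB² = 338, AC² = 360, BC² = 74.
Since AC² = 360 < 338 + 74 = 412, the triangle is acute, so the smallest enclosing circle is the circumcircle.
Circumcentre = (-3.5, 2.5), r² = 92.5.
Diameter = 2r = 2√(92.5) ≈ 19.235.

19.235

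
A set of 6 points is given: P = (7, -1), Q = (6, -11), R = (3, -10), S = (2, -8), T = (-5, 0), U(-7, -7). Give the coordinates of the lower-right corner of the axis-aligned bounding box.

(7, -11)

x-range [-7, 7], y-range [-11, 0].
The lower-right corner is (7, -11).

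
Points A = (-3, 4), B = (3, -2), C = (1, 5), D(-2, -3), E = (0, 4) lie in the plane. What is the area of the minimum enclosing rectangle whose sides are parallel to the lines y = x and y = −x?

In coordinates u = x + y, v = x − y the rectangle is axis-aligned; the map (x,y)→(u,v) scales areas by 2.
u-values: 1, 1, 6, -5, 4; range = 6 − (-5) = 11.
v-values: -7, 5, -4, 1, -4; range = 5 − (-7) = 12.
Area = (11 × 12) / 2 = 66.

66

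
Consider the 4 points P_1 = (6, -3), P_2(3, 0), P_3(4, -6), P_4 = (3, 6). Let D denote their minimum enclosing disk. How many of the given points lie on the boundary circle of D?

By Welzl's lemma the MEC is supported by two points (diametrically opposite) or three points (on a circumcircle).
The farthest pair is P_3–P_4 with squared distance 145. The circle on this segment as diameter has centre (3.5, 0) and r² = 145/4 = 36.25.
Check P_1: distance² to centre = 15.25 ≤ 36.25, so it lies inside.
All remaining points lie in this disk, and no smaller disk contains both endpoints, so this is the minimum enclosing circle.
The points at distance exactly r from the centre are P_3, P_4 — 2 points.

2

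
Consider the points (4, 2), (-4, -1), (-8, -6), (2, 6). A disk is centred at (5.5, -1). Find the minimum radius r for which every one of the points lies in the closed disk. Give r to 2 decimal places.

The required radius is the distance from (5.5, -1) to the farthest point.
Squared distances: 11.25, 90.25, 207.25, 61.25.
Maximum is 207.25, attained at (-8, -6).
r = √(207.25) ≈ 14.40.

14.40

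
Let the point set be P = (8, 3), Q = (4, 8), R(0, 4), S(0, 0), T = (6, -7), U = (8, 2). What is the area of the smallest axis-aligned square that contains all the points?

The bounding box has width 8 and height 15.
An axis-aligned square enclosing the set must have side ≥ max(width, height).
So the minimum side is max(8, 15) = 15.
Area = 15² = 225.

225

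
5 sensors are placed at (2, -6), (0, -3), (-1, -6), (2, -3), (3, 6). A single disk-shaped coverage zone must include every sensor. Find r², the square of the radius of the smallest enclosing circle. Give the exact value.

The farthest pair is (-1, -6)–(3, 6) with squared distance 160. The circle on this segment as diameter has centre (1, 0) and r² = 160/4 = 40.
Check (2, -6): distance² to centre = 37 ≤ 40, so it lies inside.
All remaining points lie in this disk, and no smaller disk contains both endpoints, so this is the minimum enclosing circle.

40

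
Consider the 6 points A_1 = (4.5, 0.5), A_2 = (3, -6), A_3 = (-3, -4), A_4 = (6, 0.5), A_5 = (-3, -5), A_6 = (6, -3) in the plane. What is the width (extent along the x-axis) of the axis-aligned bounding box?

9

max x = 6, min x = -3, so width = 9.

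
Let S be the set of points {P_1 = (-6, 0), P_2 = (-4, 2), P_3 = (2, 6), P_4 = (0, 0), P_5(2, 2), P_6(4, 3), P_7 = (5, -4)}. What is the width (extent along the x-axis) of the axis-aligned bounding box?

max x = 5, min x = -6, so width = 11.

11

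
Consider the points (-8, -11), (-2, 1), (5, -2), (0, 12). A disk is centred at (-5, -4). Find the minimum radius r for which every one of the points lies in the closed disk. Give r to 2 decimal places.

16.76

The required radius is the distance from (-5, -4) to the farthest point.
Squared distances: 58, 34, 104, 281.
Maximum is 281, attained at (0, 12).
r = √281 ≈ 16.76.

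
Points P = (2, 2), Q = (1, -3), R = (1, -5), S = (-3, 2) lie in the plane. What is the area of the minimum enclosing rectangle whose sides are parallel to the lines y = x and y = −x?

44

In coordinates u = x + y, v = x − y the rectangle is axis-aligned; the map (x,y)→(u,v) scales areas by 2.
u-values: 4, -2, -4, -1; range = 4 − (-4) = 8.
v-values: 0, 4, 6, -5; range = 6 − (-5) = 11.
Area = (8 × 11) / 2 = 44.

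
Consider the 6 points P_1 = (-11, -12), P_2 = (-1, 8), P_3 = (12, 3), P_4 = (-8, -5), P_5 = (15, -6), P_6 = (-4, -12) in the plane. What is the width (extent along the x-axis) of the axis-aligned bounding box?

max x = 15, min x = -11, so width = 26.

26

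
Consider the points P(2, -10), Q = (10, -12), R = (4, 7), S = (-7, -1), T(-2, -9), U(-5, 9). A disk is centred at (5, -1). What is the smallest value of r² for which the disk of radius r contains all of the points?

200

The required radius is the distance from (5, -1) to the farthest point.
Squared distances: 90, 146, 65, 144, 113, 200.
Maximum is 200, attained at U.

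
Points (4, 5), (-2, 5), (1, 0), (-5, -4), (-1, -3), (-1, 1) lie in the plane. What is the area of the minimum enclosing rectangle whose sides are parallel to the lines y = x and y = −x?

In coordinates u = x + y, v = x − y the rectangle is axis-aligned; the map (x,y)→(u,v) scales areas by 2.
u-values: 9, 3, 1, -9, -4, 0; range = 9 − (-9) = 18.
v-values: -1, -7, 1, -1, 2, -2; range = 2 − (-7) = 9.
Area = (18 × 9) / 2 = 81.

81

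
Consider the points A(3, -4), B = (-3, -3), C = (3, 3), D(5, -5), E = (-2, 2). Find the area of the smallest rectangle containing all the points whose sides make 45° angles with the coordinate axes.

In coordinates u = x + y, v = x − y the rectangle is axis-aligned; the map (x,y)→(u,v) scales areas by 2.
u-values: -1, -6, 6, 0, 0; range = 6 − (-6) = 12.
v-values: 7, 0, 0, 10, -4; range = 10 − (-4) = 14.
Area = (12 × 14) / 2 = 84.

84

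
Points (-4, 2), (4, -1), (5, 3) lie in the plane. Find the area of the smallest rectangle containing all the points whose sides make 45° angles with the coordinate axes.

In coordinates u = x + y, v = x − y the rectangle is axis-aligned; the map (x,y)→(u,v) scales areas by 2.
u-values: -2, 3, 8; range = 8 − (-2) = 10.
v-values: -6, 5, 2; range = 5 − (-6) = 11.
Area = (10 × 11) / 2 = 55.

55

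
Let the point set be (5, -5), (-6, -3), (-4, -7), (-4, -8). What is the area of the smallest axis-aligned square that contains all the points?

121

The bounding box has width 11 and height 5.
An axis-aligned square enclosing the set must have side ≥ max(width, height).
So the minimum side is max(11, 5) = 11.
Area = 11² = 121.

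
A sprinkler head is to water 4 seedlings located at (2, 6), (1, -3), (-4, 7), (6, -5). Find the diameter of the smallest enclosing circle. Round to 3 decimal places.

A smallest enclosing disk is always determined by at most three of the input points on its boundary.
The farthest pair is (-4, 7)–(6, -5) with squared distance 244. The circle on this segment as diameter has centre (1, 1) and r² = 244/4 = 61.
Check (2, 6): distance² to centre = 26 ≤ 61, so it lies inside.
All remaining points lie in this disk, and no smaller disk contains both endpoints, so this is the minimum enclosing circle.
Diameter = 2r = 2√61 ≈ 15.620.

15.620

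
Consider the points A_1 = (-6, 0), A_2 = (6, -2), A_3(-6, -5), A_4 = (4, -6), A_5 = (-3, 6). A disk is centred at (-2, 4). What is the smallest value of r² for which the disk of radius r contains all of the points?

The required radius is the distance from (-2, 4) to the farthest point.
Squared distances: 32, 100, 97, 136, 5.
Maximum is 136, attained at A_4.

136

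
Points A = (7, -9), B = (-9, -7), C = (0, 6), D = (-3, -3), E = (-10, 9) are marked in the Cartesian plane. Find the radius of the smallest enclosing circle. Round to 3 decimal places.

12.379

A smallest enclosing disk is always determined by at most three of the input points on its boundary.
The farthest pair is A–E with squared distance 613. The circle on this segment as diameter has centre (-1.5, 0) and r² = 613/4 = 153.25.
Check B: distance² to centre = 105.25 ≤ 153.25, so it lies inside.
All remaining points lie in this disk, and no smaller disk contains both endpoints, so this is the minimum enclosing circle.
r = √(153.25) ≈ 12.379.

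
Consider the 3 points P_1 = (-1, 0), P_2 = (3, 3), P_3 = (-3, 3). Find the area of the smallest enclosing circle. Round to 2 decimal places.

Side lengths²: P_1P_2² = 25, P_1P_3² = 13, P_2P_3² = 36.
Since P_2P_3² = 36 < 25 + 13 = 38, the triangle is acute, so the smallest enclosing circle is the circumcircle.
Circumcentre = (0, 17/6), r² = 325/36.
Area = π·r² = π·325/36 ≈ 28.36.

28.36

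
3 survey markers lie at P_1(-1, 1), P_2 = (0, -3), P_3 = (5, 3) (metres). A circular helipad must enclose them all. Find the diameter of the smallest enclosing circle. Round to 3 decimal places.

7.810

Side lengths²: P_1P_2² = 17, P_1P_3² = 40, P_2P_3² = 61.
Since P_2P_3² = 61 ≥ 40 + 17 = 57, the angle opposite P_2P_3 is not acute, so the smallest enclosing circle has P_2P_3 as diameter.
Centre = midpoint of P_2P_3 = (2.5, 0), r² = 61/4 = 15.25.
Diameter = 2r = 2√(15.25) ≈ 7.810.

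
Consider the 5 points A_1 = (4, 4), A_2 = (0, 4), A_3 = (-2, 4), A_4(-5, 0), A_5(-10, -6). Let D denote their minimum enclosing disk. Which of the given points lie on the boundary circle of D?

A_1, A_5

A smallest enclosing disk is always determined by at most three of the input points on its boundary.
The farthest pair is A_1–A_5 with squared distance 296. The circle on this segment as diameter has centre (-3, -1) and r² = 296/4 = 74.
Check A_2: distance² to centre = 34 ≤ 74, so it lies inside.
All remaining points lie in this disk, and no smaller disk contains both endpoints, so this is the minimum enclosing circle.
The points at distance exactly r from the centre are A_1, A_5 — 2 points.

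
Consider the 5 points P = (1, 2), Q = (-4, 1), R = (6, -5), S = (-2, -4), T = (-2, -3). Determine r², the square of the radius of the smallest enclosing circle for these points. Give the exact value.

The farthest pair is Q–R with squared distance 136. The circle on this segment as diameter has centre (1, -2) and r² = 136/4 = 34.
Check P: distance² to centre = 16 ≤ 34, so it lies inside.
All remaining points lie in this disk, and no smaller disk contains both endpoints, so this is the minimum enclosing circle.

34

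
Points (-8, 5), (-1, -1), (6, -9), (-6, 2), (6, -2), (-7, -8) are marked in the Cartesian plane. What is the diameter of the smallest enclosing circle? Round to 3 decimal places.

19.799

The minimum enclosing circle of a finite set is fixed by two of the points (as a diameter) or three (as a circumcircle).
The farthest pair is (-8, 5)–(6, -9) with squared distance 392. The circle on this segment as diameter has centre (-1, -2) and r² = 392/4 = 98.
Check (-1, -1): distance² to centre = 1 ≤ 98, so it lies inside.
All remaining points lie in this disk, and no smaller disk contains both endpoints, so this is the minimum enclosing circle.
Diameter = 2r = 2√98 ≈ 19.799.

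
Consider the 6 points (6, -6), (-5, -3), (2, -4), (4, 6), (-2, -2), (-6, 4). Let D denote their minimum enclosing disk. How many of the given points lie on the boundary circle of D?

3

The minimum enclosing circle of a finite set is fixed by two of the points (as a diameter) or three (as a circumcircle).
The minimum enclosing circle is determined by three boundary points: (6, -6), (4, 6), (-6, 4).
Their circumcentre is (5/31, -25/31) with r² = 58682/961.
The farthest remaining point (-5, -3) is at distance² 30224/961 ≤ 58682/961.
The points at distance exactly r from the centre are (6, -6), (4, 6), (-6, 4) — 3 points.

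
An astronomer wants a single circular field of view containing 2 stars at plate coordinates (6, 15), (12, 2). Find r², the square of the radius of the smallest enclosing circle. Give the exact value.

51.25

The smallest circle enclosing two points has them as diameter endpoints.
Centre = midpoint = (9, 8.5); r² = |(6, 15)−(12, 2)|²/4 = 205/4 = 51.25.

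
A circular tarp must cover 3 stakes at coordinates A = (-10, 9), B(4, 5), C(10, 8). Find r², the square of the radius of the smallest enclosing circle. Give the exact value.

Side lengths²: AB² = 212, AC² = 401, BC² = 45.
Since AC² = 401 ≥ 212 + 45 = 257, the angle opposite AC is not acute, so the smallest enclosing circle has AC as diameter.
Centre = midpoint of AC = (0, 8.5), r² = 401/4 = 100.25.

100.25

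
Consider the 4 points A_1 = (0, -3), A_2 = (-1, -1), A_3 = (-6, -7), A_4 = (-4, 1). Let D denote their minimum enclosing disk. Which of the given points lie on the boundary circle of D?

A smallest enclosing disk is always determined by at most three of the input points on its boundary.
The minimum enclosing circle is determined by three boundary points: A_1, A_3, A_4.
Their circumcentre is (-4.2, -3.2) with r² = 17.68.
The farthest remaining point A_2 is at distance² 15.08 ≤ 17.68.
The points at distance exactly r from the centre are A_1, A_3, A_4 — 3 points.

A_1, A_3, A_4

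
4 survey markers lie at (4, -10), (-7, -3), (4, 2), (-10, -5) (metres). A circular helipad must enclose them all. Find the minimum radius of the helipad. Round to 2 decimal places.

8.31

The minimum enclosing circle is determined by three boundary points: (4, -10), (4, 2), (-10, -5).
Their circumcentre is (-1.75, -4) with r² = 69.0625.
The farthest remaining point (-7, -3) is at distance² 28.5625 ≤ 69.0625.
r = √(69.0625) ≈ 8.31.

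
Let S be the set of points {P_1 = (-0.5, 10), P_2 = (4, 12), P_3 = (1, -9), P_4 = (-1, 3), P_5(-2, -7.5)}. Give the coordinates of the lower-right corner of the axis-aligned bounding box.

(4, -9)

x-range [-2, 4], y-range [-9, 12].
The lower-right corner is (4, -9).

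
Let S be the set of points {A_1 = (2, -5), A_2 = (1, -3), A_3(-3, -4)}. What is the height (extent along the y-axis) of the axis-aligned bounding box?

2

max y = -3, min y = -5, so height = 2.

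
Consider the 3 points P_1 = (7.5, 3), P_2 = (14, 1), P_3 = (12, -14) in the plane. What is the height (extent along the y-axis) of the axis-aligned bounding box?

17

max y = 3, min y = -14, so height = 17.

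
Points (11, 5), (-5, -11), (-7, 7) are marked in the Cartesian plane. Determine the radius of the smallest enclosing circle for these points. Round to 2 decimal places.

Call the three points A, B, C in the order given.
Side lengths²: AB² = 512, AC² = 328, BC² = 328.
Since AB² = 512 < 328 + 328 = 656, the triangle is acute, so the smallest enclosing circle is the circumcircle.
Circumcentre = (1.2, -1.2), r² = 134.48.
r = √(134.48) ≈ 11.60.

11.60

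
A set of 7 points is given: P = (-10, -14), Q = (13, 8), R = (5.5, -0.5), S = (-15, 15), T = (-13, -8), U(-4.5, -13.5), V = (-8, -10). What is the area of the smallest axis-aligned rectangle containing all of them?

x ranges over [-15, 13], width 28.
y ranges over [-14, 15], height 29.
Area = 28 × 29 = 812.

812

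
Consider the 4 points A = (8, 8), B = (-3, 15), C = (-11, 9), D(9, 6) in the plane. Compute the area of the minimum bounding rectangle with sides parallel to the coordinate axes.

180

x ranges over [-11, 9], width 20.
y ranges over [6, 15], height 9.
Area = 20 × 9 = 180.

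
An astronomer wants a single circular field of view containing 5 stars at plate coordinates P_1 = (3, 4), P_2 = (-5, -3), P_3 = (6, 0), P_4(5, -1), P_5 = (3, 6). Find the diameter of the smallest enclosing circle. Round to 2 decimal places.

12.28

A smallest enclosing disk is always determined by at most three of the input points on its boundary.
The minimum enclosing circle is determined by three boundary points: P_2, P_3, P_5.
Their circumcentre is (-0.1, 0.7) with r² = 37.7.
The farthest remaining point P_4 is at distance² 28.9 ≤ 37.7.
Diameter = 2r = 2√(37.7) ≈ 12.28.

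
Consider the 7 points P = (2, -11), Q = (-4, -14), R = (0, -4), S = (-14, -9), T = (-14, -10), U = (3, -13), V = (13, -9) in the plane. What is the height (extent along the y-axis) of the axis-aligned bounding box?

max y = -4, min y = -14, so height = 10.

10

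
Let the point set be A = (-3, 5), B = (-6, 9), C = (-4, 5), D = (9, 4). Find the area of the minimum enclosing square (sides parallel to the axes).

The bounding box has width 15 and height 5.
An axis-aligned square enclosing the set must have side ≥ max(width, height).
So the minimum side is max(15, 5) = 15.
Area = 15² = 225.

225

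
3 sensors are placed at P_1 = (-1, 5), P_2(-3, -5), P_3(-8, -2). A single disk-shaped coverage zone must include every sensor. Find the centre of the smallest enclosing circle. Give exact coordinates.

Side lengths²: P_1P_2² = 104, P_1P_3² = 98, P_2P_3² = 34.
Since P_1P_2² = 104 < 98 + 34 = 132, the triangle is acute, so the smallest enclosing circle is the circumcircle.
Circumcentre = (-3.25, 0.25), r² = 27.625.
Centre = (-3.25, 0.25).

(-3.25, 0.25)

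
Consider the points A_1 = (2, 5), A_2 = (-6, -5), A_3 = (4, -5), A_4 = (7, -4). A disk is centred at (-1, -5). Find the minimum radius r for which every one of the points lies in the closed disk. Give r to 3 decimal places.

The required radius is the distance from (-1, -5) to the farthest point.
Squared distances: 109, 25, 25, 65.
Maximum is 109, attained at A_1.
r = √109 ≈ 10.440.

10.440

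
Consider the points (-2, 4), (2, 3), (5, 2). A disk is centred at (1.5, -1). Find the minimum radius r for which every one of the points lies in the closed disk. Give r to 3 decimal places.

6.103

The required radius is the distance from (1.5, -1) to the farthest point.
Squared distances: 37.25, 16.25, 21.25.
Maximum is 37.25, attained at (-2, 4).
r = √(37.25) ≈ 6.103.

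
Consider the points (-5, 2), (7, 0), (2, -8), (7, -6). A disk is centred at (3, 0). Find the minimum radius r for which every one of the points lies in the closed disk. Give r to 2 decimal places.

The required radius is the distance from (3, 0) to the farthest point.
Squared distances: 68, 16, 65, 52.
Maximum is 68, attained at (-5, 2).
r = √68 ≈ 8.25.

8.25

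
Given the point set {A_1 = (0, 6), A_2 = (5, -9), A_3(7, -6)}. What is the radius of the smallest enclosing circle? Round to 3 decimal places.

7.906

Side lengths²: A_1A_2² = 250, A_1A_3² = 193, A_2A_3² = 13.
Since A_1A_2² = 250 ≥ 193 + 13 = 206, the angle opposite A_1A_2 is not acute, so the smallest enclosing circle has A_1A_2 as diameter.
Centre = midpoint of A_1A_2 = (2.5, -1.5), r² = 250/4 = 62.5.
r = √(62.5) ≈ 7.906.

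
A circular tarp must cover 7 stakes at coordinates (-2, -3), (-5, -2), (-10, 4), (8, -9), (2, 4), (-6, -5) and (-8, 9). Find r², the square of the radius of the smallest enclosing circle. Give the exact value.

The farthest pair is (8, -9)–(-8, 9) with squared distance 580. The circle on this segment as diameter has centre (0, 0) and r² = 580/4 = 145.
Check (-2, -3): distance² to centre = 13 ≤ 145, so it lies inside.
All remaining points lie in this disk, and no smaller disk contains both endpoints, so this is the minimum enclosing circle.

145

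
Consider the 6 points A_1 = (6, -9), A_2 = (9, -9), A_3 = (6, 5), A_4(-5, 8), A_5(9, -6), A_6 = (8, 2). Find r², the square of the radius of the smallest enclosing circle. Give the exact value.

By Welzl's lemma the MEC is supported by two points (diametrically opposite) or three points (on a circumcircle).
The farthest pair is A_2–A_4 with squared distance 485. The circle on this segment as diameter has centre (2, -0.5) and r² = 485/4 = 121.25.
Check A_1: distance² to centre = 88.25 ≤ 121.25, so it lies inside.
All remaining points lie in this disk, and no smaller disk contains both endpoints, so this is the minimum enclosing circle.

121.25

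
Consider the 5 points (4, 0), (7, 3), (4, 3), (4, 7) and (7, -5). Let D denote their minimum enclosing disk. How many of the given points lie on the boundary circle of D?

2

A smallest enclosing disk is always determined by at most three of the input points on its boundary.
The farthest pair is (4, 7)–(7, -5) with squared distance 153. The circle on this segment as diameter has centre (5.5, 1) and r² = 153/4 = 38.25.
Check (4, 0): distance² to centre = 3.25 ≤ 38.25, so it lies inside.
All remaining points lie in this disk, and no smaller disk contains both endpoints, so this is the minimum enclosing circle.
The points at distance exactly r from the centre are (4, 7), (7, -5) — 2 points.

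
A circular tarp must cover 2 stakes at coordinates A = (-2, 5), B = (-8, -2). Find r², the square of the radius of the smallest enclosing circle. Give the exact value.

21.25

The smallest circle enclosing two points has them as diameter endpoints.
Centre = midpoint = (-5, 1.5); r² = |AB|²/4 = 85/4 = 21.25.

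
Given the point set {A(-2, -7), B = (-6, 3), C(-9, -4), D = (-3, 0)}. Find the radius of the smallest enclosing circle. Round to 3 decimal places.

The minimum enclosing circle of a finite set is fixed by two of the points (as a diameter) or three (as a circumcircle).
The farthest pair is A–B with squared distance 116. The circle on this segment as diameter has centre (-4, -2) and r² = 116/4 = 29.
Check C: distance² to centre = 29 ≤ 29, so it lies inside.
All remaining points lie in this disk, and no smaller disk contains both endpoints, so this is the minimum enclosing circle.
r = √29 ≈ 5.385.

5.385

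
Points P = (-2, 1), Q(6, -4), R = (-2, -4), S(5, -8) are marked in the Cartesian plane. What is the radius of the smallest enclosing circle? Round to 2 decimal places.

A smallest enclosing disk is always determined by at most three of the input points on its boundary.
The farthest pair is P–S with squared distance 130. The circle on this segment as diameter has centre (1.5, -3.5) and r² = 130/4 = 32.5.
Check Q: distance² to centre = 20.5 ≤ 32.5, so it lies inside.
All remaining points lie in this disk, and no smaller disk contains both endpoints, so this is the minimum enclosing circle.
r = √(32.5) ≈ 5.70.

5.70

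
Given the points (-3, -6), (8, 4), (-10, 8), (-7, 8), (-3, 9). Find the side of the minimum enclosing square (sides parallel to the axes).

The bounding box has width 18 and height 15.
An axis-aligned square enclosing the set must have side ≥ max(width, height).
So the minimum side is max(18, 15) = 18.

18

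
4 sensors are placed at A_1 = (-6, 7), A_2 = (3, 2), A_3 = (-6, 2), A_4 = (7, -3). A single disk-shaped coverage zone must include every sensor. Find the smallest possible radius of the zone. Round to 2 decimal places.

8.20

The minimum enclosing circle of a finite set is fixed by two of the points (as a diameter) or three (as a circumcircle).
The farthest pair is A_1–A_4 with squared distance 269. The circle on this segment as diameter has centre (0.5, 2) and r² = 269/4 = 67.25.
Check A_2: distance² to centre = 6.25 ≤ 67.25, so it lies inside.
All remaining points lie in this disk, and no smaller disk contains both endpoints, so this is the minimum enclosing circle.
r = √(67.25) ≈ 8.20.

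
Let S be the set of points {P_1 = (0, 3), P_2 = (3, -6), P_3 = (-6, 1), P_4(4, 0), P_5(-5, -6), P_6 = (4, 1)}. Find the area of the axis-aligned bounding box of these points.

x ranges over [-6, 4], width 10.
y ranges over [-6, 3], height 9.
Area = 10 × 9 = 90.

90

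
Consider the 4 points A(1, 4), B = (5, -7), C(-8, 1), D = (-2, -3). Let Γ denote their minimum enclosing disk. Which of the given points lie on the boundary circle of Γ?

The minimum enclosing circle of a finite set is fixed by two of the points (as a diameter) or three (as a circumcircle).
The farthest pair is B–C with squared distance 233. The circle on this segment as diameter has centre (-1.5, -3) and r² = 233/4 = 58.25.
Check A: distance² to centre = 55.25 ≤ 58.25, so it lies inside.
All remaining points lie in this disk, and no smaller disk contains both endpoints, so this is the minimum enclosing circle.
The points at distance exactly r from the centre are B, C — 2 points.

B, C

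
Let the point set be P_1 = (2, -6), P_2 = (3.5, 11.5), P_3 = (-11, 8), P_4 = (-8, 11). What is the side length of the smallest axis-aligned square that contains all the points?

17.5

The bounding box has width 14.5 and height 17.5.
An axis-aligned square enclosing the set must have side ≥ max(width, height).
So the minimum side is max(14.5, 17.5) = 17.5.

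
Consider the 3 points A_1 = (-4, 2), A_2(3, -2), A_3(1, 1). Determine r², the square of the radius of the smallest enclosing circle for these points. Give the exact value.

16.25

Side lengths²: A_1A_2² = 65, A_1A_3² = 26, A_2A_3² = 13.
Since A_1A_2² = 65 ≥ 26 + 13 = 39, the angle opposite A_1A_2 is not acute, so the smallest enclosing circle has A_1A_2 as diameter.
Centre = midpoint of A_1A_2 = (-0.5, 0), r² = 65/4 = 16.25.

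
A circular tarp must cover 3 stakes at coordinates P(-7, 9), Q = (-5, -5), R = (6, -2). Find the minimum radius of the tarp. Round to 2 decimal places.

Side lengths²: PQ² = 200, PR² = 290, QR² = 130.
Since PR² = 290 < 200 + 130 = 330, the triangle is acute, so the smallest enclosing circle is the circumcircle.
Circumcentre = (-1.1875, 2.6875), r² = 73.6328125.
r = √(73.6328125) ≈ 8.58.

8.58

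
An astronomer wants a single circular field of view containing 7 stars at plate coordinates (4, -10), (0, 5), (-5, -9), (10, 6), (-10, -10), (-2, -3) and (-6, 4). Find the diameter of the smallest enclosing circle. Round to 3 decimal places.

25.612

The farthest pair is (10, 6)–(-10, -10) with squared distance 656. The circle on this segment as diameter has centre (0, -2) and r² = 656/4 = 164.
Check (4, -10): distance² to centre = 80 ≤ 164, so it lies inside.
All remaining points lie in this disk, and no smaller disk contains both endpoints, so this is the minimum enclosing circle.
Diameter = 2r = 2√164 ≈ 25.612.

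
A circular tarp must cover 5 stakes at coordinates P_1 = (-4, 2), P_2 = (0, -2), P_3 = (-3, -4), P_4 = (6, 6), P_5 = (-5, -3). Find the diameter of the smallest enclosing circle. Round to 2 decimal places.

By Welzl's lemma the MEC is supported by two points (diametrically opposite) or three points (on a circumcircle).
The farthest pair is P_4–P_5 with squared distance 202. The circle on this segment as diameter has centre (0.5, 1.5) and r² = 202/4 = 50.5.
Check P_1: distance² to centre = 20.5 ≤ 50.5, so it lies inside.
All remaining points lie in this disk, and no smaller disk contains both endpoints, so this is the minimum enclosing circle.
Diameter = 2r = 2√(50.5) ≈ 14.21.

14.21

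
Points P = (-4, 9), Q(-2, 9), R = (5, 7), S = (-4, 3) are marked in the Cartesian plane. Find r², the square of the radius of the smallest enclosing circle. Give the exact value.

The minimum enclosing circle is determined by three boundary points: P, R, S.
Their circumcentre is (1/18, 6) with r² = 8245/324.
The farthest remaining point Q is at distance² 4285/324 ≤ 8245/324.

8245/324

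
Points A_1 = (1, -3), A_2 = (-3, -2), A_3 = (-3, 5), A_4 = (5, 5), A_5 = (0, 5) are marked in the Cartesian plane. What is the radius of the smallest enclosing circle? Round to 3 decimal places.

5.315

The minimum enclosing circle of a finite set is fixed by two of the points (as a diameter) or three (as a circumcircle).
The farthest pair is A_2–A_4 with squared distance 113. The circle on this segment as diameter has centre (1, 1.5) and r² = 113/4 = 28.25.
Check A_1: distance² to centre = 20.25 ≤ 28.25, so it lies inside.
All remaining points lie in this disk, and no smaller disk contains both endpoints, so this is the minimum enclosing circle.
r = √(28.25) ≈ 5.315.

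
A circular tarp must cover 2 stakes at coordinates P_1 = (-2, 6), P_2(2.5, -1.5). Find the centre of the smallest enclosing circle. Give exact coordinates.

(0.25, 2.25)

The smallest circle enclosing two points has them as diameter endpoints.
Centre = midpoint = (0.25, 2.25); r² = |P_1P_2|²/4 = 76.5/4 = 19.125.
Centre = (0.25, 2.25).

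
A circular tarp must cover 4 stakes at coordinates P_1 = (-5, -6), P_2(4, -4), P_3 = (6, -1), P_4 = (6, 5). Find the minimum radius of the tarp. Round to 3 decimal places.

7.778

By Welzl's lemma the MEC is supported by two points (diametrically opposite) or three points (on a circumcircle).
The farthest pair is P_1–P_4 with squared distance 242. The circle on this segment as diameter has centre (0.5, -0.5) and r² = 242/4 = 60.5.
Check P_2: distance² to centre = 24.5 ≤ 60.5, so it lies inside.
All remaining points lie in this disk, and no smaller disk contains both endpoints, so this is the minimum enclosing circle.
r = √(60.5) ≈ 7.778.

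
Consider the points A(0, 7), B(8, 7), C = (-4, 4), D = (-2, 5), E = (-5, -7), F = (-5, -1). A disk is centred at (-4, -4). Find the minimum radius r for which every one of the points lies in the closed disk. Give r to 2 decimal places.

The required radius is the distance from (-4, -4) to the farthest point.
Squared distances: 137, 265, 64, 85, 10, 10.
Maximum is 265, attained at B.
r = √265 ≈ 16.28.

16.28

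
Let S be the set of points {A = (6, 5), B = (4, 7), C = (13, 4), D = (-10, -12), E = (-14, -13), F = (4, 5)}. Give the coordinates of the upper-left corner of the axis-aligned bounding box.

(-14, 7)

x-range [-14, 13], y-range [-13, 7].
The upper-left corner is (-14, 7).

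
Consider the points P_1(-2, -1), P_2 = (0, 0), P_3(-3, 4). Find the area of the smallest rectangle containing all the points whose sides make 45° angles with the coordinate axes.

14

In coordinates u = x + y, v = x − y the rectangle is axis-aligned; the map (x,y)→(u,v) scales areas by 2.
u-values: -3, 0, 1; range = 1 − (-3) = 4.
v-values: -1, 0, -7; range = 0 − (-7) = 7.
Area = (4 × 7) / 2 = 14.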